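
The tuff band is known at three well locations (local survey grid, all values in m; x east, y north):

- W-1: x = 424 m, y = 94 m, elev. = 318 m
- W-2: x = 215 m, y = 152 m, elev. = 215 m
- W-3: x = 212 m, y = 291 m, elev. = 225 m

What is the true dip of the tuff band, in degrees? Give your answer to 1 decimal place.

27.6°

Two edge vectors: W-1→W-2 = (-209, 58, -103), W-1→W-3 = (-212, 197, -93).
Normal n = (W-1→W-2) × (W-1→W-3) = (14897, 2399, -28877).
So ∂z/∂x = −n_x/n_z = 0.51588 and ∂z/∂y = −n_y/n_z = 0.08308.
Gradient magnitude |∇z| = √(a² + b²) = √(0.26613 + 0.00690) = 0.52252.
True dip = arctan(0.52252) = 27.6°, dipping toward W (azimuth ≈ 261°).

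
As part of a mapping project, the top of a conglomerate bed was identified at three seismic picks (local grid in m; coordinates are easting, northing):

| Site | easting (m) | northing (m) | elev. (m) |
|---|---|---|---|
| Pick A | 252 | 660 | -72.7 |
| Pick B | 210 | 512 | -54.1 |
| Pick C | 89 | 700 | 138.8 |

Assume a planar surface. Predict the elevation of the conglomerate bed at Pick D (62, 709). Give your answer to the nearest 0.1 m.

Let the plane be z = a·easting + b·northing + c.
Pick B−Pick A: −42a − 148b = 18.6;  Pick C−Pick A: −163a + 40b = 211.5.
Solving gives a = −1.24190, b = 0.22676.
Then c = -72.7 − a·252 − b·660 = 90.60.
At (62, 709): z = −77.0 + 160.8 + 90.60 = 174.4 m.

174.4 m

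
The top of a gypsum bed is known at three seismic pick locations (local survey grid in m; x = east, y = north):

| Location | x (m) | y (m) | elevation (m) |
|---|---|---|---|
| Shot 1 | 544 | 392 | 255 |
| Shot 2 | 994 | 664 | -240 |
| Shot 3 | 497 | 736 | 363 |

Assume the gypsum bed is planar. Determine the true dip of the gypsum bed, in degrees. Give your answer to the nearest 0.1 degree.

Let the plane be z = a·x + b·y + c.
Shot 2−Shot 1: 450a + 272b = −495;  Shot 3−Shot 1: −47a + 344b = 108.
Solving gives a = −1.19138, b = 0.15118.
Gradient magnitude |∇z| = √(a² + b²) = √(1.41938 + 0.02285) = 1.20093.
True dip = arctan(1.20093) = 50.2°, dipping toward E (azimuth ≈ 097°).

50.2°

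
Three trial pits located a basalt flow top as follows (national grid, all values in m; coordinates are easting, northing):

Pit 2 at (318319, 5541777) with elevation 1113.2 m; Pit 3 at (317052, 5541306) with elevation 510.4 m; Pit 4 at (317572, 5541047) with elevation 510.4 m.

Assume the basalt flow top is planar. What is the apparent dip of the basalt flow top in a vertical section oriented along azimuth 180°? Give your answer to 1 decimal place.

Let the plane be z = a·easting + b·northing + c.
Pit 3−Pit 2: −1267a − 471b = −602.8;  Pit 4−Pit 2: −747a − 730b = −602.8.
Solving gives a = 0.27244, b = 0.54697.
Unit vector along 180° is (sin 180°, cos 180°) = (0.0000, -1.0000).
Slope in that direction = a·(0.0000) + b·(-1.0000) = −0.54697.
Apparent dip = arctan|0.54697| = 28.7° (true dip is 31.4°, so apparent ≤ true as expected).

28.7°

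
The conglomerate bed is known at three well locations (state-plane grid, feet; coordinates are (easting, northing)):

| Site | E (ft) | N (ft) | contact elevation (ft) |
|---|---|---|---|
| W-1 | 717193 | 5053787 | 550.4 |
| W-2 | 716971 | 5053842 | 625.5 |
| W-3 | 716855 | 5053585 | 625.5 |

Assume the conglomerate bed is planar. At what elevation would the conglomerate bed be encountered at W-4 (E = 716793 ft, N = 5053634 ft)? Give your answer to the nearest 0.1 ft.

Let the plane be z = a·E + b·N + c.
W-2−W-1: −222a + 55b = 75.1;  W-3−W-1: −338a − 202b = 75.1.
Solving gives a = −0.304264275, b = 0.137333291.
Then c = 550.4 − a·717193 − b·5053787 = −475286.59.
At (716793, 5053634): z = −218094.5 + 694032.2 − 475286.59 = 651.1 ft.

651.1 ft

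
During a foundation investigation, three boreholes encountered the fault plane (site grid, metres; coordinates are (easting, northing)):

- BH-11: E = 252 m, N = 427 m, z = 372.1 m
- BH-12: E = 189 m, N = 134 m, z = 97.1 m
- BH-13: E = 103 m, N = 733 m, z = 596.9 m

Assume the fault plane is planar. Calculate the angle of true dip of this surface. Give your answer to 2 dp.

Let the plane be z = a·E + b·N + c.
BH-12−BH-11: −63a − 293b = −275;  BH-13−BH-11: −149a + 306b = 224.8.
Solving gives a = 0.29052, b = 0.87610.
Gradient magnitude |∇z| = √(a² + b²) = √(0.08440 + 0.76755) = 0.92301.
True dip = arctan(0.92301) = 42.71°, dipping toward SSW (azimuth ≈ 198°).

42.71°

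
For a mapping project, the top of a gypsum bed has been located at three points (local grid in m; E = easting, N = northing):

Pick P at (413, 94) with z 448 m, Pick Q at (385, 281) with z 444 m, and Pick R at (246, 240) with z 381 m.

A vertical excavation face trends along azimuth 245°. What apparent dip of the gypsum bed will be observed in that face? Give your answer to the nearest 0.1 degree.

Two edge vectors: Pick P→Pick Q = (-28, 187, -4), Pick P→Pick R = (-167, 146, -67).
Normal n = (Pick P→Pick Q) × (Pick P→Pick R) = (-11945, -1208, 27141).
So ∂z/∂E = −n_x/n_z = 0.44011 and ∂z/∂N = −n_y/n_z = 0.04451.
Unit vector along 245° is (sin 245°, cos 245°) = (-0.9063, -0.4226).
Slope in that direction = a·(-0.9063) + b·(-0.4226) = −0.41768.
Apparent dip = arctan|0.41768| = 22.7° (true dip is 23.9°, so apparent ≤ true as expected).

22.7°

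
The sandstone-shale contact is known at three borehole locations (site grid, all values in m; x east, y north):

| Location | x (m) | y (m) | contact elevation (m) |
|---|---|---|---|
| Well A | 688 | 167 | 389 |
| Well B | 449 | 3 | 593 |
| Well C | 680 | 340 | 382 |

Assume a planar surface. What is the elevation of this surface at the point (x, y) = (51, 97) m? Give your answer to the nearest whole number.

904 m

Let the plane be z = a·x + b·y + c.
Well B−Well A: −239a − 164b = 204;  Well C−Well A: −8a + 173b = −7.
Solving gives a = −0.80039, b = −0.07747.
Then c = 389 − a·688 − b·167 = 952.61.
At (51, 97): z = −40.8 − 7.5 + 952.61 = 904.3 m.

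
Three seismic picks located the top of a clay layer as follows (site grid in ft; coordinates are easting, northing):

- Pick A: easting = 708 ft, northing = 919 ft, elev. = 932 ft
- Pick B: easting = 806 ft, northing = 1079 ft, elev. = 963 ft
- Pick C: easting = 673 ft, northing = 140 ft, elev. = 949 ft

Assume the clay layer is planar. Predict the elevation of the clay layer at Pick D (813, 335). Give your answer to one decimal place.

994.6 ft

Two edge vectors: Pick A→Pick B = (98, 160, 31), Pick A→Pick C = (-35, -779, 17).
Normal n = (Pick A→Pick B) × (Pick A→Pick C) = (26869, -2751, -70742).
So ∂z/∂easting = −n_x/n_z = 0.379817 and ∂z/∂northing = −n_y/n_z = −0.038888.
Intercept c from Pick A: 932 − 268.91 + 35.74 = 698.83.
At (813, 335): z = 308.8 − 13.0 + 698.83 = 994.6 ft.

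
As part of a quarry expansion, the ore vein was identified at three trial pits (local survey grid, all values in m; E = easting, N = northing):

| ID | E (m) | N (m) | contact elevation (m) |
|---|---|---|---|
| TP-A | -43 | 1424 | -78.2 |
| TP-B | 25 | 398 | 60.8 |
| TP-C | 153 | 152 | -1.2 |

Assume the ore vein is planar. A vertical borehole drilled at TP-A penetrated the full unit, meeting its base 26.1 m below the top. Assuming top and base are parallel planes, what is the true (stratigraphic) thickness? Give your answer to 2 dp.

19.64 m

Two edge vectors: TP-A→TP-B = (68, -1026, 139), TP-A→TP-C = (196, -1272, 77).
Normal n = (TP-A→TP-B) × (TP-A→TP-C) = (97806, 22008, 114600).
So ∂z/∂E = −n_x/n_z = −0.85346 and ∂z/∂N = −n_y/n_z = −0.19204.
|∇z| = √(a²+b²) = 0.87480, so dip δ = arctan(0.87480) = 41.18°.
True thickness = vertical thickness × cos δ = 26.1 × cos 41.18° = 19.64 m.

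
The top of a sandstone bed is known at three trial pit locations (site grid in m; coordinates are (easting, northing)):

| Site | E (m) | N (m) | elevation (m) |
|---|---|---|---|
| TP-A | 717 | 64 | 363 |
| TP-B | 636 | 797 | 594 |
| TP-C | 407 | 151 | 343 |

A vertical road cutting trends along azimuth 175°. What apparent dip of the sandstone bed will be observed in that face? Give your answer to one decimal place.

Two edge vectors: TP-A→TP-B = (-81, 733, 231), TP-A→TP-C = (-310, 87, -20).
Normal n = (TP-A→TP-B) × (TP-A→TP-C) = (-34757, -73230, 220183).
So ∂z/∂E = −n_x/n_z = 0.15786 and ∂z/∂N = −n_y/n_z = 0.33259.
Unit vector along 175° is (sin 175°, cos 175°) = (0.0872, -0.9962).
Slope in that direction = a·(0.0872) + b·(-0.9962) = −0.31756.
Apparent dip = arctan|0.31756| = 17.6° (true dip is 20.2°, so apparent ≤ true as expected).

17.6°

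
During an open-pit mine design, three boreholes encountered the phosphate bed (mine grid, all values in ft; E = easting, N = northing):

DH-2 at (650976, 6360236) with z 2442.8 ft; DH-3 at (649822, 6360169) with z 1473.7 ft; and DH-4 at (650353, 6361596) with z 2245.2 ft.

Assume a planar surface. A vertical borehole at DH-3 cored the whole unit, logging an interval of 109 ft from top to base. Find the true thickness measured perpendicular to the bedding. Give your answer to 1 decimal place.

Let the plane be z = a·E + b·N + c.
DH-3−DH-2: −1154a − 67b = −969.1;  DH-4−DH-2: −623a + 1360b = −197.6.
Solving gives a = 0.82624, b = 0.23319.
|∇z| = √(a²+b²) = 0.85851, so dip δ = arctan(0.85851) = 40.65°.
True thickness = vertical thickness × cos δ = 109 × cos 40.65° = 82.7 ft.

82.7 ft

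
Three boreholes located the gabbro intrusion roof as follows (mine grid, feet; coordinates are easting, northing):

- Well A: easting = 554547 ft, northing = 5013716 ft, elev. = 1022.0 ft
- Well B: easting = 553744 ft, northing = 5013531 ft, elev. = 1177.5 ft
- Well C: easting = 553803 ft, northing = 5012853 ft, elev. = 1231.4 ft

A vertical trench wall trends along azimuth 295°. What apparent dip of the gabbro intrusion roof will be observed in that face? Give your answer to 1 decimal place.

Two edge vectors: Well A→Well B = (-803, -185, 155.5), Well A→Well C = (-744, -863, 209.4).
Normal n = (Well A→Well B) × (Well A→Well C) = (95457.5, 52456.2, 555349).
So ∂z/∂easting = −n_x/n_z = −0.17189 and ∂z/∂northing = −n_y/n_z = −0.09446.
Unit vector along 295° is (sin 295°, cos 295°) = (-0.9063, 0.4226).
Slope in that direction = a·(-0.9063) + b·(0.4226) = 0.11586.
Apparent dip = arctan|0.11586| = 6.6° (true dip is 11.1°, so apparent ≤ true as expected).

6.6°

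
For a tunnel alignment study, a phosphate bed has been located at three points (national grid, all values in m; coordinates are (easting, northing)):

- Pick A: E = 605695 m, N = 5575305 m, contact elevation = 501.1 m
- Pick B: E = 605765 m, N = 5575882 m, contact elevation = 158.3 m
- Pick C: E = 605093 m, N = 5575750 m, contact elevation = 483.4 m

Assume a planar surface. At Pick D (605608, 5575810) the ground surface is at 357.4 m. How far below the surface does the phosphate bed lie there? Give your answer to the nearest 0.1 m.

100.6 m

Let the plane be z = a·E + b·N + c.
Pick B−Pick A: 70a + 577b = −342.8;  Pick C−Pick A: −602a + 445b = −17.7.
Solving gives a = −0.376041204, b = −0.548487202.
Then c = 501.1 − a·605695 − b·5575305 = 3286250.82.
At (605608, 5575810): z_contact = −227733.56 − 3058260.43 + 3286250.82 = 256.83 m.
Depth below ground = 357.4 − 256.83 = 100.6 m.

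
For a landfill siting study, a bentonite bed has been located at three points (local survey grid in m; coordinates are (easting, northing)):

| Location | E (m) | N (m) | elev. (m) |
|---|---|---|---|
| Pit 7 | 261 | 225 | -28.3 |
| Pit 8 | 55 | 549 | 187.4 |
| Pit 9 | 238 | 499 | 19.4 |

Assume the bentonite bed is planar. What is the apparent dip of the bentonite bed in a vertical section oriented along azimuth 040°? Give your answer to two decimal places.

26.41°

Two edge vectors: Pit 7→Pit 8 = (-206, 324, 215.7), Pit 7→Pit 9 = (-23, 274, 47.7).
Normal n = (Pit 7→Pit 8) × (Pit 7→Pit 9) = (-43647, 4865.1, -48992).
So ∂z/∂E = −n_x/n_z = −0.89090 and ∂z/∂N = −n_y/n_z = 0.09930.
Unit vector along 040° is (sin 40°, cos 40°) = (0.6428, 0.7660).
Slope in that direction = a·(0.6428) + b·(0.7660) = −0.49659.
Apparent dip = arctan|0.49659| = 26.41° (true dip is 41.9°, so apparent ≤ true as expected).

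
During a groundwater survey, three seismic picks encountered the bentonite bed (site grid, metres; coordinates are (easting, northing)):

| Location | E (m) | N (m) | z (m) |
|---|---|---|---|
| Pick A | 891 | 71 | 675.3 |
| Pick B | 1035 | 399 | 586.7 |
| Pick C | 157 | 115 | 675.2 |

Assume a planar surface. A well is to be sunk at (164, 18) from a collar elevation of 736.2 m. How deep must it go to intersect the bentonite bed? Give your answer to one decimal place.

Two edge vectors: Pick A→Pick B = (144, 328, -88.6), Pick A→Pick C = (-734, 44, -0.1).
Normal n = (Pick A→Pick B) × (Pick A→Pick C) = (3865.6, 65046.8, 247088).
So ∂z/∂E = −n_x/n_z = −0.015645 and ∂z/∂N = −n_y/n_z = −0.263254.
Intercept c from Pick A: 675.3 + 13.94 + 18.69 = 707.93.
At (164, 18): z_contact = −2.57 − 4.74 + 707.93 = 700.63 m.
Depth below ground = 736.2 − 700.63 = 35.6 m.

35.6 m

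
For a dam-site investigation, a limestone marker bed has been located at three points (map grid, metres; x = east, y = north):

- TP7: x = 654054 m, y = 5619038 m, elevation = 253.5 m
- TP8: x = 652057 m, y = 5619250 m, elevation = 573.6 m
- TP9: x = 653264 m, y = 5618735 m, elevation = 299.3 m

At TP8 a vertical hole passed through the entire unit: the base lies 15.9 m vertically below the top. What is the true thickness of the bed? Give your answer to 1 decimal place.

Two edge vectors: TP7→TP8 = (-1997, 212, 320.1), TP7→TP9 = (-790, -303, 45.8).
Normal n = (TP7→TP8) × (TP7→TP9) = (106699.9, -161416.4, 772571).
So ∂z/∂x = −n_x/n_z = −0.13811 and ∂z/∂y = −n_y/n_z = 0.20893.
|∇z| = √(a²+b²) = 0.25046, so dip δ = arctan(0.25046) = 14.06°.
True thickness = vertical thickness × cos δ = 15.9 × cos 14.06° = 15.4 m.

15.4 m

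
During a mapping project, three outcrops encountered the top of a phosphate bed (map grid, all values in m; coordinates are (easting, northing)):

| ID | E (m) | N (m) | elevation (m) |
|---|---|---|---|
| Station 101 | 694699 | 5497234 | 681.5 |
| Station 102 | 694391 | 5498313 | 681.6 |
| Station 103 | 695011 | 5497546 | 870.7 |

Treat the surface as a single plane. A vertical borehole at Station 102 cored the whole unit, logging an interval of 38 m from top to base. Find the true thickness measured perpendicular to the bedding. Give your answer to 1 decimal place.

34.1 m

Two edge vectors: Station 101→Station 102 = (-308, 1079, 0.1), Station 101→Station 103 = (312, 312, 189.2).
Normal n = (Station 101→Station 102) × (Station 101→Station 103) = (204115.6, 58304.8, -432744).
So ∂z/∂E = −n_x/n_z = 0.47168 and ∂z/∂N = −n_y/n_z = 0.13473.
|∇z| = √(a²+b²) = 0.49054, so dip δ = arctan(0.49054) = 26.13°.
True thickness = vertical thickness × cos δ = 38 × cos 26.13° = 34.1 m.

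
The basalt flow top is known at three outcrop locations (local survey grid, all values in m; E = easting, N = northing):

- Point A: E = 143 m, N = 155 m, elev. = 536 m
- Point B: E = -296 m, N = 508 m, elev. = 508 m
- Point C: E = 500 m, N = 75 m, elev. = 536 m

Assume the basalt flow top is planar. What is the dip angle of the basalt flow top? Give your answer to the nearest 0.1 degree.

Let the plane be z = a·E + b·N + c.
Point B−Point A: −439a + 353b = −28;  Point C−Point A: 357a − 80b = 0.
Solving gives a = −0.02464, b = −0.10997.
Gradient magnitude |∇z| = √(a² + b²) = √(0.00061 + 0.01209) = 0.11269.
True dip = arctan(0.11269) = 6.4°, dipping toward NNE (azimuth ≈ 013°).

6.4°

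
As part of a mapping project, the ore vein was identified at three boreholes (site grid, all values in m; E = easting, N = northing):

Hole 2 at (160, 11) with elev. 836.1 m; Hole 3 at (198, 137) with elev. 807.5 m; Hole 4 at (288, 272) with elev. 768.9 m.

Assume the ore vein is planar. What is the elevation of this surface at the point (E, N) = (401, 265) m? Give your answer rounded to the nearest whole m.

752 m

Let the plane be z = a·E + b·N + c.
Hole 3−Hole 2: 38a + 126b = −28.6;  Hole 4−Hole 2: 128a + 261b = −67.2.
Solving gives a = −0.16145, b = −0.17829.
Then c = 836.1 − a·160 − b·11 = 863.89.
At (401, 265): z = −64.7 − 47.2 + 863.89 = 751.9 m.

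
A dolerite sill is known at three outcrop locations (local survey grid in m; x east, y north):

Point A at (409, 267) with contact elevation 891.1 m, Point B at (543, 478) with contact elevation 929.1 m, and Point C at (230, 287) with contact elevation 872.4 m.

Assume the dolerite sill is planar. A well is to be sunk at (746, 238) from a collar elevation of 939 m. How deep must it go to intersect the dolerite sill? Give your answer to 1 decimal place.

Let the plane be z = a·x + b·y + c.
Point B−Point A: 134a + 211b = 38;  Point C−Point A: −179a + 20b = −18.7.
Solving gives a = 0.11634, b = 0.10621.
Then c = 891.1 − a·409 − b·267 = 815.16.
At (746, 238): z_contact = 86.79 + 25.28 + 815.16 = 927.23 m.
Depth below ground = 939 − 927.23 = 11.8 m.

11.8 m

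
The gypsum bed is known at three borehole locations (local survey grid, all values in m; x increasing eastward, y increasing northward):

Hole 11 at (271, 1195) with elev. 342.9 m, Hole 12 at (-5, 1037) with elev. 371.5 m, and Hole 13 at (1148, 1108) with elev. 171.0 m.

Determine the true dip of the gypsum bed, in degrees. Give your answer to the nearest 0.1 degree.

Let the plane be z = a·x + b·y + c.
Hole 12−Hole 11: −276a − 158b = 28.6;  Hole 13−Hole 11: 877a − 87b = −171.9.
Solving gives a = −0.18236, b = 0.13755.
Gradient magnitude |∇z| = √(a² + b²) = √(0.03326 + 0.01892) = 0.22842.
True dip = arctan(0.22842) = 12.9°, dipping toward SE (azimuth ≈ 127°).

12.9°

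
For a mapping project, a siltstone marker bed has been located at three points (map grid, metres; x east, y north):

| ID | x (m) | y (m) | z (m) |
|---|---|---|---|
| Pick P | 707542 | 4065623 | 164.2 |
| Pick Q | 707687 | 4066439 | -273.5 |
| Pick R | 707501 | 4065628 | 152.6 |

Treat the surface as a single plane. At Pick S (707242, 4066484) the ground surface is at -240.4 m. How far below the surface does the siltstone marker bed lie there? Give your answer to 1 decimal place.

Let the plane be z = a·x + b·y + c.
Pick Q−Pick P: 145a + 816b = −437.7;  Pick R−Pick P: −41a + 5b = −11.6.
Solving gives a = 0.212898979, b = −0.574228372.
Then c = 164.2 − a·707542 − b·4065623 = 2184125.31.
At (707242, 4066484): z_contact = 150571.10 − 2335090.49 + 2184125.31 = -394.08 m.
Depth below ground = -240.4 − (-394.08) = 153.7 m.

153.7 m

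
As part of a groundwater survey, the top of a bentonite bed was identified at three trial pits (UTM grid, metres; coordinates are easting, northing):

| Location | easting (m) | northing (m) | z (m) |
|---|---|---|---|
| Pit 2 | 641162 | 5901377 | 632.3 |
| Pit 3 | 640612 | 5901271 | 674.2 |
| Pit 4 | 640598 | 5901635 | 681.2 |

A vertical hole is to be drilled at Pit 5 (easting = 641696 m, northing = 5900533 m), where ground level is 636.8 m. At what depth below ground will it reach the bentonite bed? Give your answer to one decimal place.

60.5 m

Two edge vectors: Pit 2→Pit 3 = (-550, -106, 41.9), Pit 2→Pit 4 = (-564, 258, 48.9).
Normal n = (Pit 2→Pit 3) × (Pit 2→Pit 4) = (-15993.6, 3263.4, -201684).
So ∂z/∂easting = −n_x/n_z = −0.079300292 and ∂z/∂northing = −n_y/n_z = 0.016180758.
Intercept c from Pit 2: 632.3 + 50844.33 − 95488.75 = −44012.12.
At (641696, 5900533): z_contact = −50886.68 + 95475.10 − 44012.12 = 576.30 m.
Depth below ground = 636.8 − 576.30 = 60.5 m.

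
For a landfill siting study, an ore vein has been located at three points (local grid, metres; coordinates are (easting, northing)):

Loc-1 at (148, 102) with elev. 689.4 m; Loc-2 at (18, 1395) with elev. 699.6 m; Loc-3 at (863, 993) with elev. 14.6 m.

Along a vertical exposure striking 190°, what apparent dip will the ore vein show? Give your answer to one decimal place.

12.6°

Two edge vectors: Loc-1→Loc-2 = (-130, 1293, 10.2), Loc-1→Loc-3 = (715, 891, -674.8).
Normal n = (Loc-1→Loc-2) × (Loc-1→Loc-3) = (-881604.6, -80431, -1040325).
So ∂z/∂E = −n_x/n_z = −0.84743 and ∂z/∂N = −n_y/n_z = −0.07731.
Unit vector along 190° is (sin 190°, cos 190°) = (-0.1736, -0.9848).
Slope in that direction = a·(-0.1736) + b·(-0.9848) = 0.22329.
Apparent dip = arctan|0.22329| = 12.6° (true dip is 40.4°, so apparent ≤ true as expected).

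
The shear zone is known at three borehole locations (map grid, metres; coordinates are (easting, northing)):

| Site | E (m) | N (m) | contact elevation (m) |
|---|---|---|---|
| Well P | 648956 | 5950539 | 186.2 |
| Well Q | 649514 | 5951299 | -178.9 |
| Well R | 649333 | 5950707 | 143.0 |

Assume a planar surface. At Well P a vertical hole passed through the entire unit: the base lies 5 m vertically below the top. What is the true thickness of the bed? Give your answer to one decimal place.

4.3 m

Let the plane be z = a·E + b·N + c.
Well Q−Well P: 558a + 760b = −365.1;  Well R−Well P: 377a + 168b = −43.2.
Solving gives a = 0.14786, b = −0.58896.
|∇z| = √(a²+b²) = 0.60724, so dip δ = arctan(0.60724) = 31.27°.
True thickness = vertical thickness × cos δ = 5 × cos 31.27° = 4.3 m.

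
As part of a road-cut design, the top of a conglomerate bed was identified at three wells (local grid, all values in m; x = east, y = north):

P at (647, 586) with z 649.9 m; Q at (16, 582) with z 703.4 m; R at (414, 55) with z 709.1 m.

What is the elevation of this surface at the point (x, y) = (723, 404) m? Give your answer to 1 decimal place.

Two edge vectors: P→Q = (-631, -4, 53.5), P→R = (-233, -531, 59.2).
Normal n = (P→Q) × (P→R) = (28171.7, 24889.7, 334129).
So ∂z/∂x = −n_x/n_z = −0.08431 and ∂z/∂y = −n_y/n_z = −0.07449.
Intercept c from P: 649.9 + 54.55 + 43.65 = 748.10.
At (723, 404): z = −61.0 − 30.1 + 748.10 = 657.0 m.

657.0 m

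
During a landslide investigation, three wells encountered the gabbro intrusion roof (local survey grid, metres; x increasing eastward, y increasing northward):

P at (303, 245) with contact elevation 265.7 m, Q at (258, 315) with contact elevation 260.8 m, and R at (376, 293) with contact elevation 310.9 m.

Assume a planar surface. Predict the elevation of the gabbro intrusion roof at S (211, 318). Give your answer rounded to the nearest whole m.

Let the plane be z = a·x + b·y + c.
Q−P: −45a + 70b = −4.9;  R−P: 73a + 48b = 45.2.
Solving gives a = 0.46757, b = 0.23058.
Then c = 265.7 − a·303 − b·245 = 67.54.
At (211, 318): z = 98.7 + 73.3 + 67.54 = 239.5 m.

240 m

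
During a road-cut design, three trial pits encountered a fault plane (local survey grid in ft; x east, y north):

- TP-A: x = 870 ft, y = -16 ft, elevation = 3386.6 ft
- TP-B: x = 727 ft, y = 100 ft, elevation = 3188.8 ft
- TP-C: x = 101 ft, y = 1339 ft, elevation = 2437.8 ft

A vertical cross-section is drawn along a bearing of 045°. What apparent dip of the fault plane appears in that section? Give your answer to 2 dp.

Let the plane be z = a·x + b·y + c.
TP-B−TP-A: −143a + 116b = −197.8;  TP-C−TP-A: −769a + 1355b = −948.8.
Solving gives a = 1.51068, b = 0.15713.
Unit vector along 045° is (sin 45°, cos 45°) = (0.7071, 0.7071).
Slope in that direction = a·(0.7071) + b·(0.7071) = 1.17932.
Apparent dip = arctan|1.17932| = 49.70° (true dip is 56.6°, so apparent ≤ true as expected).

49.70°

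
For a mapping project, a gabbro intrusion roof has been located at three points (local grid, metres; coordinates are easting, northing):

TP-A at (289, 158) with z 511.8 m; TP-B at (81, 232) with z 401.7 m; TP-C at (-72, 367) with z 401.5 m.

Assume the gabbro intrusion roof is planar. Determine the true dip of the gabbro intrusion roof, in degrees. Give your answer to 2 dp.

Let the plane be z = a·easting + b·northing + c.
TP-B−TP-A: −208a + 74b = −110.1;  TP-C−TP-A: −361a + 209b = −110.3.
Solving gives a = 0.88607, b = 1.00273.
Gradient magnitude |∇z| = √(a² + b²) = √(0.78511 + 1.00546) = 1.33812.
True dip = arctan(1.33812) = 53.23°, dipping toward SW (azimuth ≈ 221°).

53.23°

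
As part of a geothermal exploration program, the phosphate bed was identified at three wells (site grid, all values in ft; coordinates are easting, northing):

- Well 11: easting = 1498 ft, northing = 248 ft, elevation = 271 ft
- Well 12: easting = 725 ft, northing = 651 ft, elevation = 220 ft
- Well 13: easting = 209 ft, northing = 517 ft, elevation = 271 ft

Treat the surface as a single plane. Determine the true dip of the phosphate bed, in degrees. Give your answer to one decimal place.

Let the plane be z = a·easting + b·northing + c.
Well 12−Well 11: −773a + 403b = −51;  Well 13−Well 11: −1289a + 269b = 0.
Solving gives a = −0.04404, b = −0.21102.
Gradient magnitude |∇z| = √(a² + b²) = √(0.00194 + 0.04453) = 0.21557.
True dip = arctan(0.21557) = 12.2°, dipping toward NNE (azimuth ≈ 012°).

12.2°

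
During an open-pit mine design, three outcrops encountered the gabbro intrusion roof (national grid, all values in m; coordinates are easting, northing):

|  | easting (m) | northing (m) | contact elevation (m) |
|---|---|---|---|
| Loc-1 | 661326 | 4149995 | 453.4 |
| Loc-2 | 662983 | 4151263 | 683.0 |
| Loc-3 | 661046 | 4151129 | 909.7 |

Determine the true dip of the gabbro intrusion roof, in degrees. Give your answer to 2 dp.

21.50°

Two edge vectors: Loc-1→Loc-2 = (1657, 1268, 229.6), Loc-1→Loc-3 = (-280, 1134, 456.3).
Normal n = (Loc-1→Loc-2) × (Loc-1→Loc-3) = (318222, -820377.1, 2234078).
So ∂z/∂easting = −n_x/n_z = −0.14244 and ∂z/∂northing = −n_y/n_z = 0.36721.
Gradient magnitude |∇z| = √(a² + b²) = √(0.02029 + 0.13484) = 0.39387.
True dip = arctan(0.39387) = 21.50°, dipping toward SSE (azimuth ≈ 159°).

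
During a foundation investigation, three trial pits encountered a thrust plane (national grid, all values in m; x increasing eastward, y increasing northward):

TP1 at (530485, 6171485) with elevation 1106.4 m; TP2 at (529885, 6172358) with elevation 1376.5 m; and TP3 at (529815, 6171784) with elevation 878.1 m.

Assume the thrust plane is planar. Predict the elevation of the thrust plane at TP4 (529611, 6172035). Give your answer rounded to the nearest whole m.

Let the plane be z = a·x + b·y + c.
TP2−TP1: −600a + 873b = 270.1;  TP3−TP1: −670a + 299b = −228.3.
Solving gives a = 0.69065079, b = 0.78406698.
Then c = 1106.4 − a·530485 − b·6171485 = −5204131.07.
At (529611, 6172035): z = 365776.3 + 4839288.8 − 5204131.07 = 934.0 m.

934 m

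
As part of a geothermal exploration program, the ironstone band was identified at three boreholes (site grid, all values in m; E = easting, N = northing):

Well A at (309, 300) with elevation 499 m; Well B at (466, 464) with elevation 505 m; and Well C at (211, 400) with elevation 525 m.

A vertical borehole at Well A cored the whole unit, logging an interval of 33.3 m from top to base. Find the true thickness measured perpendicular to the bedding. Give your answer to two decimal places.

32.73 m

Two edge vectors: Well A→Well B = (157, 164, 6), Well A→Well C = (-98, 100, 26).
Normal n = (Well A→Well B) × (Well A→Well C) = (3664, -4670, 31772).
So ∂z/∂E = −n_x/n_z = −0.11532 and ∂z/∂N = −n_y/n_z = 0.14698.
|∇z| = √(a²+b²) = 0.18683, so dip δ = arctan(0.18683) = 10.58°.
True thickness = vertical thickness × cos δ = 33.3 × cos 10.58° = 32.73 m.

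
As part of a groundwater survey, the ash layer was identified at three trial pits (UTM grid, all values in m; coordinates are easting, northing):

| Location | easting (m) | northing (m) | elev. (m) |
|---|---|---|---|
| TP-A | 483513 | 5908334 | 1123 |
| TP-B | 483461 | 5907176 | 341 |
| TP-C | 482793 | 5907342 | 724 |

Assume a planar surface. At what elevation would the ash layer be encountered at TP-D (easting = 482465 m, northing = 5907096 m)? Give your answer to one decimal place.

685.0 m

Let the plane be z = a·easting + b·northing + c.
TP-B−TP-A: −52a − 1158b = −782;  TP-C−TP-A: −720a − 992b = −399.
Solving gives a = −0.401063188, b = 0.693311991.
Then c = 1123 − a·483513 − b·5908334 = −3901276.54.
At (482465, 5907096): z = −193499.0 + 4095460.5 − 3901276.54 = 685.0 m.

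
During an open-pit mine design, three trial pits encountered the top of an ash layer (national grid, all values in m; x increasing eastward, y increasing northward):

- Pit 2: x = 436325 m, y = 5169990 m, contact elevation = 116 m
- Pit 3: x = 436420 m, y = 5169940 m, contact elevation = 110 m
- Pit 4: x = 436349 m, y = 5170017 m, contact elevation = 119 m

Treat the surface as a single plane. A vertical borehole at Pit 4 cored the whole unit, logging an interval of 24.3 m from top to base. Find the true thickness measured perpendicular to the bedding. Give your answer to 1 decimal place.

Two edge vectors: Pit 2→Pit 3 = (95, -50, -6), Pit 2→Pit 4 = (24, 27, 3).
Normal n = (Pit 2→Pit 3) × (Pit 2→Pit 4) = (12, -429, 3765).
So ∂z/∂x = −n_x/n_z = −0.00319 and ∂z/∂y = −n_y/n_z = 0.11394.
|∇z| = √(a²+b²) = 0.11399, so dip δ = arctan(0.11399) = 6.50°.
True thickness = vertical thickness × cos δ = 24.3 × cos 6.50° = 24.1 m.

24.1 m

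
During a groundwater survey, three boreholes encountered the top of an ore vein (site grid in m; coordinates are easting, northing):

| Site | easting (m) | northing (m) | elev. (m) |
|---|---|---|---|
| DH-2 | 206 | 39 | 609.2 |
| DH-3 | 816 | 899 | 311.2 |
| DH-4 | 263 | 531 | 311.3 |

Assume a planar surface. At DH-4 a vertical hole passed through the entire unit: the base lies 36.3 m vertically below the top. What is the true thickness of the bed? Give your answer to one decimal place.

28.5 m

Let the plane be z = a·easting + b·northing + c.
DH-3−DH-2: 610a + 860b = −298;  DH-4−DH-2: 57a + 492b = −297.9.
Solving gives a = 0.43639, b = −0.65605.
|∇z| = √(a²+b²) = 0.78793, so dip δ = arctan(0.78793) = 38.24°.
True thickness = vertical thickness × cos δ = 36.3 × cos 38.24° = 28.5 m.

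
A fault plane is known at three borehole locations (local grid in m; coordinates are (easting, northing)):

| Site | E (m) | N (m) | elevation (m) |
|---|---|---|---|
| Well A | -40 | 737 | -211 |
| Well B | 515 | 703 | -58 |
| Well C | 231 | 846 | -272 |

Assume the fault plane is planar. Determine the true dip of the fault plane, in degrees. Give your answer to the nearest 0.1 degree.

Two edge vectors: Well A→Well B = (555, -34, 153), Well A→Well C = (271, 109, -61).
Normal n = (Well A→Well B) × (Well A→Well C) = (-14603, 75318, 69709).
So ∂z/∂E = −n_x/n_z = 0.20949 and ∂z/∂N = −n_y/n_z = −1.08046.
Gradient magnitude |∇z| = √(a² + b²) = √(0.04388 + 1.16740) = 1.10058.
True dip = arctan(1.10058) = 47.7°, dipping toward N (azimuth ≈ 349°).

47.7°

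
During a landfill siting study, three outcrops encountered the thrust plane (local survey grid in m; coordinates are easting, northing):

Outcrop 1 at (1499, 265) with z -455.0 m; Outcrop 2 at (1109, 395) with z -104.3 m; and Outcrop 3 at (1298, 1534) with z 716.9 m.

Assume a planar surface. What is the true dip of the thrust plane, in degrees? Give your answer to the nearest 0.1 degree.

Let the plane be z = a·easting + b·northing + c.
Outcrop 2−Outcrop 1: −390a + 130b = 350.7;  Outcrop 3−Outcrop 1: −201a + 1269b = 1171.9.
Solving gives a = −0.62437, b = 0.82459.
Gradient magnitude |∇z| = √(a² + b²) = √(0.38984 + 0.67995) = 1.03430.
True dip = arctan(1.03430) = 46.0°, dipping toward SE (azimuth ≈ 143°).

46.0°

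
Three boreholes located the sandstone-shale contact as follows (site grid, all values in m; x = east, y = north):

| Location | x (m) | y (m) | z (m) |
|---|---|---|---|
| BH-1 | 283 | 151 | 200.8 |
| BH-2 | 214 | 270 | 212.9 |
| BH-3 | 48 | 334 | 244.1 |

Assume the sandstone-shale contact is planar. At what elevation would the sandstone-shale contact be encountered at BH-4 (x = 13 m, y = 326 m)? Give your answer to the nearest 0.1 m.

Let the plane be z = a·x + b·y + c.
BH-2−BH-1: −69a + 119b = 12.1;  BH-3−BH-1: −235a + 183b = 43.3.
Solving gives a = −0.19158, b = −0.00940.
Then c = 200.8 − a·283 − b·151 = 256.44.
At (13, 326): z = −2.5 − 3.1 + 256.44 = 250.9 m.

250.9 m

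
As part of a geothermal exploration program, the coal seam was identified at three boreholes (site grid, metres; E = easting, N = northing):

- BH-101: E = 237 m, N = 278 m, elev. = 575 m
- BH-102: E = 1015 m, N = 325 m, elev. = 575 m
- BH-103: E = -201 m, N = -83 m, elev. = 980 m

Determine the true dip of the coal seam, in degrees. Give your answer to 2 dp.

50.49°

Let the plane be z = a·E + b·N + c.
BH-102−BH-101: 778a + 47b = 0;  BH-103−BH-101: −438a − 361b = 405.
Solving gives a = 0.07314, b = −1.21062.
Gradient magnitude |∇z| = √(a² + b²) = √(0.00535 + 1.46560) = 1.21283.
True dip = arctan(1.21283) = 50.49°, dipping toward N (azimuth ≈ 357°).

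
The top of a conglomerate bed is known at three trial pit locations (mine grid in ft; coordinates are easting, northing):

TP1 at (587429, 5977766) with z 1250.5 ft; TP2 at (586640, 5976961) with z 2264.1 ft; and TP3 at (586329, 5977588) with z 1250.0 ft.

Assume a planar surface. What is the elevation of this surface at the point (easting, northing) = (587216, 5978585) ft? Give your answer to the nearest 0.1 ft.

-27.2 ft

Let the plane be z = a·easting + b·northing + c.
TP2−TP1: −789a − 805b = 1013.6;  TP3−TP1: −1100a − 178b = −0.5.
Solving gives a = 0.242696944, b = −1.497003589.
Then c = 1250.5 − a·587429 − b·5977766 = 8807420.43.
At (587216, 5978585): z = 142515.5 − 8949963.2 + 8807420.43 = -27.2 ft.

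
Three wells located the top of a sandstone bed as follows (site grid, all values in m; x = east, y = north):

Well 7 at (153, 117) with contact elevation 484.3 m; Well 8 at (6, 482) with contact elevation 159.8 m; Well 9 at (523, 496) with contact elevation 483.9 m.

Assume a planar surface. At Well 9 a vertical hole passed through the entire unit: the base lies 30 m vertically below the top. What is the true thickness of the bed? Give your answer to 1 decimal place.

Two edge vectors: Well 7→Well 8 = (-147, 365, -324.5), Well 7→Well 9 = (370, 379, -0.4).
Normal n = (Well 7→Well 8) × (Well 7→Well 9) = (122839.5, -120123.8, -190763).
So ∂z/∂x = −n_x/n_z = 0.64394 and ∂z/∂y = −n_y/n_z = −0.62970.
|∇z| = √(a²+b²) = 0.90066, so dip δ = arctan(0.90066) = 42.01°.
True thickness = vertical thickness × cos δ = 30 × cos 42.01° = 22.3 m.

22.3 m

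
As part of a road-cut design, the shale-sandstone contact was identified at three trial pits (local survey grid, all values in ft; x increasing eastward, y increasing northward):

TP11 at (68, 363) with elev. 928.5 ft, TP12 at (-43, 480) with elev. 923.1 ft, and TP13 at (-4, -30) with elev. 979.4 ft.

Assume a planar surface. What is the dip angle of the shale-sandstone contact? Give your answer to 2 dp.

Let the plane be z = a·x + b·y + c.
TP12−TP11: −111a + 117b = −5.4;  TP13−TP11: −72a − 393b = 50.9.
Solving gives a = −0.07365, b = −0.11602.
Gradient magnitude |∇z| = √(a² + b²) = √(0.00542 + 0.01346) = 0.13742.
True dip = arctan(0.13742) = 7.82°, dipping toward NNE (azimuth ≈ 032°).

7.82°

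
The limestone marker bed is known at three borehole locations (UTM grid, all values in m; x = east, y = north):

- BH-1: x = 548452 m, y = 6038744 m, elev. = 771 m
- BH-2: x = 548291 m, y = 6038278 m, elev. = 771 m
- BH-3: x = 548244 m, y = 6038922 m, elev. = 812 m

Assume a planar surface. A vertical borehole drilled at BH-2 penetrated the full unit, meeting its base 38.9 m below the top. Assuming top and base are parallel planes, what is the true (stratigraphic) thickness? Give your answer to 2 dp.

38.41 m

Let the plane be z = a·x + b·y + c.
BH-2−BH-1: −161a − 466b = 0;  BH-3−BH-1: −208a + 178b = 41.
Solving gives a = −0.15213, b = 0.05256.
|∇z| = √(a²+b²) = 0.16096, so dip δ = arctan(0.16096) = 9.14°.
True thickness = vertical thickness × cos δ = 38.9 × cos 9.14° = 38.41 m.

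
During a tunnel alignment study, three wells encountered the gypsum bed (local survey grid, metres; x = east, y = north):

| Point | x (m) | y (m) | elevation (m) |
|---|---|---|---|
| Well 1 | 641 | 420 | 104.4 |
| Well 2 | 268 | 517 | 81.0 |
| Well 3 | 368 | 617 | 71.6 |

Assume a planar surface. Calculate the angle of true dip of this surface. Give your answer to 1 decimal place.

Let the plane be z = a·x + b·y + c.
Well 2−Well 1: −373a + 97b = −23.4;  Well 3−Well 1: −273a + 197b = −32.8.
Solving gives a = 0.03039, b = −0.12439.
Gradient magnitude |∇z| = √(a² + b²) = √(0.00092 + 0.01547) = 0.12805.
True dip = arctan(0.12805) = 7.3°, dipping toward NNW (azimuth ≈ 346°).

7.3°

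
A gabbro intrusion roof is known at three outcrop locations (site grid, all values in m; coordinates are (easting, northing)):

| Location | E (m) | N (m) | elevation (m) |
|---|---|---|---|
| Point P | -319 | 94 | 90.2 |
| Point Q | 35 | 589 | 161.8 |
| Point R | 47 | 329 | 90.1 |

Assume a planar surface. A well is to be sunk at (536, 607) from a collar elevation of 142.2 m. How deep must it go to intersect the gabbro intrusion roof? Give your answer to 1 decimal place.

Two edge vectors: Point P→Point Q = (354, 495, 71.6), Point P→Point R = (366, 235, -0.1).
Normal n = (Point P→Point Q) × (Point P→Point R) = (-16875.5, 26241, -97980).
So ∂z/∂E = −n_x/n_z = −0.17223 and ∂z/∂N = −n_y/n_z = 0.26782.
Intercept c from Point P: 90.2 − 54.94 − 25.18 = 10.08.
At (536, 607): z_contact = −92.32 + 162.57 + 10.08 = 80.33 m.
Depth below ground = 142.2 − 80.33 = 61.9 m.

61.9 m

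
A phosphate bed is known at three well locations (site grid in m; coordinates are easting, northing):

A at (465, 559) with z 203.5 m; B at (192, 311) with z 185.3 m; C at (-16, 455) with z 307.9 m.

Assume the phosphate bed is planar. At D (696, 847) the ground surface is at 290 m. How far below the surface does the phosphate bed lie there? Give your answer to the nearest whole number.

Let the plane be z = a·easting + b·northing + c.
B−A: −273a − 248b = −18.2;  C−A: −481a − 104b = 104.4.
Solving gives a = −0.30567, b = 0.40987.
Then c = 203.5 − a·465 − b·559 = 116.52.
At (696, 847): z_contact = −212.7 + 347.2 + 116.52 = 250.9 m.
Depth below ground = 290 − 250.9 = 39 m.

39 m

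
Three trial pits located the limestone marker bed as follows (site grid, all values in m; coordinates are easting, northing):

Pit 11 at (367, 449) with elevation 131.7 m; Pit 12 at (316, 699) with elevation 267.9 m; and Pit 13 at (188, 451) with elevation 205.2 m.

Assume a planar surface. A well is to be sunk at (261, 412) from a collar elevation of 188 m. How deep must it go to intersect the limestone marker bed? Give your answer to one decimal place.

Two edge vectors: Pit 11→Pit 12 = (-51, 250, 136.2), Pit 11→Pit 13 = (-179, 2, 73.5).
Normal n = (Pit 11→Pit 12) × (Pit 11→Pit 13) = (18102.6, -20631.3, 44648).
So ∂z/∂easting = −n_x/n_z = −0.40545 and ∂z/∂northing = −n_y/n_z = 0.46209.
Intercept c from Pit 11: 131.7 + 148.80 − 207.48 = 73.02.
At (261, 412): z_contact = −105.82 + 190.38 + 73.02 = 157.58 m.
Depth below ground = 188 − 157.58 = 30.4 m.

30.4 m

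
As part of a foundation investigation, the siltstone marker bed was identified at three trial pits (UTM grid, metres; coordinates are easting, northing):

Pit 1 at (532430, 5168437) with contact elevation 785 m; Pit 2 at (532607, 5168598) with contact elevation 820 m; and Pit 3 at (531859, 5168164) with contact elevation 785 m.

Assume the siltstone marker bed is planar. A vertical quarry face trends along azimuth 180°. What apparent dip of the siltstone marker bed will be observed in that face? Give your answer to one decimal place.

Let the plane be z = a·easting + b·northing + c.
Pit 2−Pit 1: 177a + 161b = 35;  Pit 3−Pit 1: −571a − 273b = 0.
Solving gives a = −0.21910, b = 0.45827.
Unit vector along 180° is (sin 180°, cos 180°) = (0.0000, -1.0000).
Slope in that direction = a·(0.0000) + b·(-1.0000) = −0.45827.
Apparent dip = arctan|0.45827| = 24.6° (true dip is 26.9°, so apparent ≤ true as expected).

24.6°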